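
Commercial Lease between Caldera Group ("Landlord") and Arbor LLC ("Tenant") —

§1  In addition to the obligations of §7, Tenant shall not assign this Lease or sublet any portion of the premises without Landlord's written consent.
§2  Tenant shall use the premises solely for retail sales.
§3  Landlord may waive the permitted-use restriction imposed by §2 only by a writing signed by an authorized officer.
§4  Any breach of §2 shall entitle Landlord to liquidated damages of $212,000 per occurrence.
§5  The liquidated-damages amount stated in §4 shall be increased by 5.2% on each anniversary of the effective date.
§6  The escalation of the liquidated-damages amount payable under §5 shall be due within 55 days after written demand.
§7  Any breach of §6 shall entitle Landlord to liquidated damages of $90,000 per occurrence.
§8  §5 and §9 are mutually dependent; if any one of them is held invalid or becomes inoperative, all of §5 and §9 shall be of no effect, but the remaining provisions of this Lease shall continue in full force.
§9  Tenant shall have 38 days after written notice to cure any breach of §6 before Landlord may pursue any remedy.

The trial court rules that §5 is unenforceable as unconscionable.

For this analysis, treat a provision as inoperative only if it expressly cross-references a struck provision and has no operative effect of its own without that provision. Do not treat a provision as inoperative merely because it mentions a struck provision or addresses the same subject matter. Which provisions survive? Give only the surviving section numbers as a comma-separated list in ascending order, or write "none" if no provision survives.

§5 is struck. The whole of §6 is the payment deadline for the escalation of the liquidated-damages amount, defined by reference to §5, so §6 cannot stand once §5 is removed. §7 does nothing except set the liquidated-damages amount by reference to §6; with §6 gone it has no independent effect and is inoperative. §9 has no operative effect of its own apart from §6 and is therefore inoperative. §1 mentions §7 but its own obligation stands independently of §7, so §1 is not affected. §8 declares §5 and §9 mutually dependent; since one of them has fallen, all of them are of no effect. The remainder continues in force under §8. That leaves §1, §2, §3, §4, and §8 in effect.

1, 2, 3, 4, 8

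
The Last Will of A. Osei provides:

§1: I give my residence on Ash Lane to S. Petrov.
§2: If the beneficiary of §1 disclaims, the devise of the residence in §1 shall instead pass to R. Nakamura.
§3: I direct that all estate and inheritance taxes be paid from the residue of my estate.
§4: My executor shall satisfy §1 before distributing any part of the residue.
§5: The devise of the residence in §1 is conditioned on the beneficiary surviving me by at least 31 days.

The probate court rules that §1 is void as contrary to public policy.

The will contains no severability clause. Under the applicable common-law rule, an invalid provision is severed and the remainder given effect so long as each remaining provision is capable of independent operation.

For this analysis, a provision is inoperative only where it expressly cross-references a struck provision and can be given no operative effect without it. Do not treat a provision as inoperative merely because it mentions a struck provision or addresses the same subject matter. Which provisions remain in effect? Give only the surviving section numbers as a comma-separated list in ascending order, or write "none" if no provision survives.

3

§1 is struck. §2 merely fixes the alternative disposition for §1; with §1 gone it has nothing to operate on and falls away. §4 operates only by reference to §1, so it falls with §1. §5 has no operative effect of its own apart from §1 and is therefore inoperative. Under the stated default rule, only provisions that cannot operate independently fall away; the rest are enforced. Only §3 remains in effect.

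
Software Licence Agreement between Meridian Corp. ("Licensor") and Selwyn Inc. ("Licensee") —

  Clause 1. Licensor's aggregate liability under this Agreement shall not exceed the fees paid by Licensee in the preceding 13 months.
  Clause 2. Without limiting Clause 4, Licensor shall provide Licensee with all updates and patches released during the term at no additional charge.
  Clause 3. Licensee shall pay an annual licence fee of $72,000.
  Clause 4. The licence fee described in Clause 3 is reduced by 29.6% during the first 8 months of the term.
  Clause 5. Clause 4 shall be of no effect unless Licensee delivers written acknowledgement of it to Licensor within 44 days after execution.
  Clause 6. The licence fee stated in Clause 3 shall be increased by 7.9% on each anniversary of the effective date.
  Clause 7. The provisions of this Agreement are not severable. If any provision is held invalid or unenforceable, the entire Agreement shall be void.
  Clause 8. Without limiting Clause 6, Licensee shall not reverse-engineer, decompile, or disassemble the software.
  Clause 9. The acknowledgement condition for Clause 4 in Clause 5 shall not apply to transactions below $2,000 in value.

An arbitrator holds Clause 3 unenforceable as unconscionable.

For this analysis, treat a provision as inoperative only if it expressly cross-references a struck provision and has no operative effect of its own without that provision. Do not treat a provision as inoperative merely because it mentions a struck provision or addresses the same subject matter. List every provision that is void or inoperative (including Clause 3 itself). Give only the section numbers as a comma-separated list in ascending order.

Clause 3 is struck. Clause 4 does nothing except set the introductory reduction to the licence fee by reference to Clause 3; with Clause 3 gone it has no independent effect and is inoperative. Clause 6 operates only by reference to Clause 3, so it falls with Clause 3. Clause 5 merely fixes the acknowledgement condition for Clause 4; with Clause 4 gone it has nothing to operate on and falls away. Clause 9 operates only by reference to Clause 5, so it falls with Clause 5. Clause 7 provides that the Agreement is not severable, so the invalidity of any one provision voids the entire Agreement. No provision of the Agreement survives.

1, 2, 3, 4, 5, 6, 7, 8, 9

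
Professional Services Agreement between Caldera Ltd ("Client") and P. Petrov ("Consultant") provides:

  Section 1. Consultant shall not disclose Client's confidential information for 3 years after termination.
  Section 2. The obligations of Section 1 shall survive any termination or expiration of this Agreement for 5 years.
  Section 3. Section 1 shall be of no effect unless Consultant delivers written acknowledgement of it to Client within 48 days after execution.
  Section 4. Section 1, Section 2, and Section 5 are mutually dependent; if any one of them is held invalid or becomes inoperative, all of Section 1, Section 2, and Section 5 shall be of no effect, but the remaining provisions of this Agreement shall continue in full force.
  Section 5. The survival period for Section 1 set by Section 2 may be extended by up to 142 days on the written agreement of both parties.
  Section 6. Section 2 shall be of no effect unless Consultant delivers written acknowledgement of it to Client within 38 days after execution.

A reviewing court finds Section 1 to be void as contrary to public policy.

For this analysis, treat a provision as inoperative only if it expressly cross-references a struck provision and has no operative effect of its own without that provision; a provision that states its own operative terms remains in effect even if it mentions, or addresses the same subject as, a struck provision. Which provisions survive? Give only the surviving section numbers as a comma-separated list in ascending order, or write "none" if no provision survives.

4

Section 1 is struck. The only function of Section 2 is the survival period for Section 1, so it cannot stand once Section 1 is removed. Section 3 merely fixes the acknowledgement condition for Section 1; with Section 1 gone it has nothing to operate on and falls away. The whole of Section 5 is the extension of the survival period for Section 1, defined by reference to Section 2, so Section 5 cannot stand once Section 2 is removed. The only function of Section 6 is the acknowledgement condition for Section 2, so it cannot stand once Section 2 is removed. Section 4 declares Section 1, Section 2, and Section 5 mutually dependent; since one of them has fallen, all of them are of no effect. The remainder continues in force under Section 4. Only Section 4 remains in effect.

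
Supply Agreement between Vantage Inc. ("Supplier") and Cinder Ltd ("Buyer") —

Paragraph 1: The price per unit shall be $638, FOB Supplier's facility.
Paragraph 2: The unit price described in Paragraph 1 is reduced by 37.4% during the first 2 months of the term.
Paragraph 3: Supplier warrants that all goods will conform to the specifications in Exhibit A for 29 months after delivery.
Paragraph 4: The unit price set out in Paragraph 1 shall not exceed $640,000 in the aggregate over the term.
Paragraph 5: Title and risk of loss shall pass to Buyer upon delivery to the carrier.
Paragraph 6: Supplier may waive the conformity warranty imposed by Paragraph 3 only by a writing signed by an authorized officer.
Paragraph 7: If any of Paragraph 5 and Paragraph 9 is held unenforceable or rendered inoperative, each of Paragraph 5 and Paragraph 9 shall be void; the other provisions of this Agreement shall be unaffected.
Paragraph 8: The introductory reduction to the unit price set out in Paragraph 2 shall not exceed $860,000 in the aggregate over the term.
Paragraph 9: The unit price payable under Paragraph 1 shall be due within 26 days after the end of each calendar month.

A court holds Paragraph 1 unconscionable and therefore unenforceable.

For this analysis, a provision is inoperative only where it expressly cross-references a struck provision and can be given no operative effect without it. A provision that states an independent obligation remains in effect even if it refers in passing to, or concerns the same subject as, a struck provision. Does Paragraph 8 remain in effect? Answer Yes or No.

Paragraph 1 is struck. Paragraph 2 does nothing except set the introductory reduction to the unit price by reference to Paragraph 1; with Paragraph 1 gone it has no independent effect and is inoperative. The whole of Paragraph 4 is the aggregate cap on the unit price, defined by reference to Paragraph 1, so Paragraph 4 cannot stand once Paragraph 1 is removed. Paragraph 9 has no operative effect of its own apart from Paragraph 1 and is therefore inoperative. Paragraph 8 operates only by reference to Paragraph 2, so it falls with Paragraph 2. Paragraph 7 declares Paragraph 5 and Paragraph 9 mutually dependent; since one of them has fallen, all of them are of no effect. That brings down Paragraph 5 as well. The remainder continues in force under Paragraph 7. That leaves Paragraph 3, Paragraph 6, and Paragraph 7 in effect. Paragraph 8 is among the inoperative provisions, so the answer is no.

No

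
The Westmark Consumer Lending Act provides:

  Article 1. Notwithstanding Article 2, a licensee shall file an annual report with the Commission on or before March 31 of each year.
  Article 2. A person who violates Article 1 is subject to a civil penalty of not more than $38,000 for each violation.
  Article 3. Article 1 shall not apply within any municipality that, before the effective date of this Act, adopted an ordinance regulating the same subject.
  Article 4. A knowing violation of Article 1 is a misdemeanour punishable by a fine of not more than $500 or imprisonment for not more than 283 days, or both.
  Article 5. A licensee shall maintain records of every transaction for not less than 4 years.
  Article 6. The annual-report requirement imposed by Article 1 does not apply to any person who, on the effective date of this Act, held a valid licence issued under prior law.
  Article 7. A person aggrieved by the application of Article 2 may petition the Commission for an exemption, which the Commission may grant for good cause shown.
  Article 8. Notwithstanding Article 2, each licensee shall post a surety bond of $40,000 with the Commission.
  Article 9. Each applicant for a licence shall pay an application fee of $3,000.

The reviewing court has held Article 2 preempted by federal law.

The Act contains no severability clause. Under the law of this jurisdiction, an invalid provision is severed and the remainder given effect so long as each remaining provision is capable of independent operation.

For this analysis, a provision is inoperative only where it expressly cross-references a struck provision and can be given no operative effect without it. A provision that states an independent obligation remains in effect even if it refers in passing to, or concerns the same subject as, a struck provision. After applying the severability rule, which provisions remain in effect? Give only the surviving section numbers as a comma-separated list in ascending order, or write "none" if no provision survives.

Article 2 is struck. Article 7 merely fixes the exemption procedure for Article 2; with Article 2 gone it has nothing to operate on and falls away. Article 1 mentions Article 2 but its own obligation stands independently of Article 2, so Article 1 is not affected. Article 8 mentions Article 2 but its own obligation stands independently of Article 2, so Article 8 is not affected. Under the stated default rule, only provisions that cannot operate independently fall away; the rest are enforced. The provisions still in force are Article 1, Article 3, Article 4, Article 5, Article 6, Article 8, and Article 9.

1, 3, 4, 5, 6, 8, 9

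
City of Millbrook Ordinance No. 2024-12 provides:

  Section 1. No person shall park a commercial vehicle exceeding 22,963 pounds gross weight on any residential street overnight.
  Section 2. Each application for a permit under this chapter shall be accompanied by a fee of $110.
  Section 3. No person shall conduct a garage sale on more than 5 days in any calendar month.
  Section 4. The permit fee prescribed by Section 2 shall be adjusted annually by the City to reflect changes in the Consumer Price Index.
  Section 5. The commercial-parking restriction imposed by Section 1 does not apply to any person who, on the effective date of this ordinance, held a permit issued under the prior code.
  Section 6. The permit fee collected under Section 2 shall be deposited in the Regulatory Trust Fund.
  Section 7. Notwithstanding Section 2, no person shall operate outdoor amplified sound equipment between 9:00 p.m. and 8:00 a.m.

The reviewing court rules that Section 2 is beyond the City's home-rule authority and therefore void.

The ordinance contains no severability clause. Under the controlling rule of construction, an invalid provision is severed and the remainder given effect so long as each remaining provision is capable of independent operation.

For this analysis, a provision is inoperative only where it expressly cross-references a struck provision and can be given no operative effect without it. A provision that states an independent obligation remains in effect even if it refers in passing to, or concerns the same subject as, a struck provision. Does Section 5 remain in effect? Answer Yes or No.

Section 2 is struck. Section 4 operates only by reference to Section 2, so it falls with Section 2. Section 6 has no operative effect of its own apart from Section 2 and is therefore inoperative. Although Section 7 refers to Section 2, its operative terms do not depend on Section 2, so it remains in effect. With no severability clause, the stated default rule severs what cannot stand and enforces each remaining provision that can operate on its own. The provisions still in force are Section 1, Section 3, Section 5, and Section 7. Section 5 is among the surviving provisions, so the answer is yes.

Yes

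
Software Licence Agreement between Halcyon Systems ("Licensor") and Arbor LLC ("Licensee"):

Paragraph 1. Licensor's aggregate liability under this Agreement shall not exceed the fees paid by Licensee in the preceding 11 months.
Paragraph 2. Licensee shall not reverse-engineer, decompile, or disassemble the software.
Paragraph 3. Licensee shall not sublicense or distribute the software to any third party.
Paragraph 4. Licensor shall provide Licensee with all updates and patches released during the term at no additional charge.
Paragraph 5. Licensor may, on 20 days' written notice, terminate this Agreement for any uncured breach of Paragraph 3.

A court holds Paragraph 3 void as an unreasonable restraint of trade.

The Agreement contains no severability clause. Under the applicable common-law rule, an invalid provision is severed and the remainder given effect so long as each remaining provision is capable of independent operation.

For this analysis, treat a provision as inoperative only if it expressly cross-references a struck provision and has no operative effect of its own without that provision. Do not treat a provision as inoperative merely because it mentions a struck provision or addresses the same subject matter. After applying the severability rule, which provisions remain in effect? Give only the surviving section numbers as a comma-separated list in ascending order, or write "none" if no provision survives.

Paragraph 3 is struck. Paragraph 5 has no operative effect of its own apart from Paragraph 3 and is therefore inoperative. With no severability clause, the stated default rule severs what cannot stand and enforces each remaining provision that can operate on its own. The provisions still in force are Paragraph 1, Paragraph 2, and Paragraph 4.

1, 2, 4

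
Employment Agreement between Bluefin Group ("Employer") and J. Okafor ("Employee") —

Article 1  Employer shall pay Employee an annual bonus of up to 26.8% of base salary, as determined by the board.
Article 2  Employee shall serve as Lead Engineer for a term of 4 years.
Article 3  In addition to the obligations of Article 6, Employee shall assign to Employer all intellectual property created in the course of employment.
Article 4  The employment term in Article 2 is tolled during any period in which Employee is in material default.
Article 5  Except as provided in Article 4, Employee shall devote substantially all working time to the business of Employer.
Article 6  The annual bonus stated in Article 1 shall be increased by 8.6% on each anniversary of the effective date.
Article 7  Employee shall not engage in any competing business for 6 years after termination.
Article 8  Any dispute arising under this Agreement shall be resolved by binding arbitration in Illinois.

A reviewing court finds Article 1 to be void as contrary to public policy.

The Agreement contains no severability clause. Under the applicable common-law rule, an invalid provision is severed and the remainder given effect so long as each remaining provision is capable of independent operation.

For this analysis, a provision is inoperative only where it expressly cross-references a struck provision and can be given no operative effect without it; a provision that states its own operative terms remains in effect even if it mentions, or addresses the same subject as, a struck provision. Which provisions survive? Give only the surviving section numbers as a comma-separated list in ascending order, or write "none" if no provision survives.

2, 3, 4, 5, 7, 8

Article 1 is struck. Article 6 operates only by reference to Article 1, so it falls with Article 1. Although Article 3 refers to Article 6, its operative terms do not depend on Article 6, so it remains in effect. With no severability clause, the stated default rule severs what cannot stand and enforces each remaining provision that can operate on its own. That leaves Article 2, Article 3, Article 4, Article 5, Article 7, and Article 8 in effect.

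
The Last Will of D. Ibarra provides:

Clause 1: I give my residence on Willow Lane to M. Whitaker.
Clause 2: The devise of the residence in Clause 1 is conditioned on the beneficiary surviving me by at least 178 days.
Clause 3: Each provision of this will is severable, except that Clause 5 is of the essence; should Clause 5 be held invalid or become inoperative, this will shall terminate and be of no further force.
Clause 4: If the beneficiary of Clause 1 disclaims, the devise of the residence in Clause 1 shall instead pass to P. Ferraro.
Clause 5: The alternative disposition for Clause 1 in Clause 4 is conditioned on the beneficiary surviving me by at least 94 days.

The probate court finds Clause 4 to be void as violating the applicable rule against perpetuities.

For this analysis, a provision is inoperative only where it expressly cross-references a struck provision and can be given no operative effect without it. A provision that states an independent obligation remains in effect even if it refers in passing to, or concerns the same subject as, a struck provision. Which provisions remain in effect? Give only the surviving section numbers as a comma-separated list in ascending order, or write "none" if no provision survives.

none

Clause 4 is struck. Clause 5 has no operative effect of its own apart from Clause 4 and is therefore inoperative. Clause 3 makes Clause 5 an essential term, and Clause 5 has been rendered inoperative by the cascade; under Clause 3, the entire will is therefore void. No provision of the will survives.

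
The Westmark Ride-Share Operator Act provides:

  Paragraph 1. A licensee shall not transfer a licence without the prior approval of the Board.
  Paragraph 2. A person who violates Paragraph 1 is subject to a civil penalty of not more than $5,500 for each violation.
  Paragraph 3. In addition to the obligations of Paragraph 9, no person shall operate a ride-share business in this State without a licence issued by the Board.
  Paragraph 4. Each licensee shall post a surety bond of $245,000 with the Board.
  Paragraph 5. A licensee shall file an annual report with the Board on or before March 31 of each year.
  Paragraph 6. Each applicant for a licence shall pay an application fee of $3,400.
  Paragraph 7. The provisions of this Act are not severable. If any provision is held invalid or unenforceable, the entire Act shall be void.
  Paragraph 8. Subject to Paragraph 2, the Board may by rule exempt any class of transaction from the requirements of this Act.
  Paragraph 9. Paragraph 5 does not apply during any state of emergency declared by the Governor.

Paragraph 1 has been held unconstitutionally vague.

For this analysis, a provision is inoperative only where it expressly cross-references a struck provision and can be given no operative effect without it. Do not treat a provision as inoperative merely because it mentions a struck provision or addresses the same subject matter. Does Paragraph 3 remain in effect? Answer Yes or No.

Paragraph 1 is struck. Paragraph 2 operates only by reference to Paragraph 1, so it falls with Paragraph 1. Paragraph 7 provides that the Act is not severable, so the invalidity of any one provision voids the entire Act. No provision of the Act survives. Paragraph 3 is among the inoperative provisions, so the answer is no.

No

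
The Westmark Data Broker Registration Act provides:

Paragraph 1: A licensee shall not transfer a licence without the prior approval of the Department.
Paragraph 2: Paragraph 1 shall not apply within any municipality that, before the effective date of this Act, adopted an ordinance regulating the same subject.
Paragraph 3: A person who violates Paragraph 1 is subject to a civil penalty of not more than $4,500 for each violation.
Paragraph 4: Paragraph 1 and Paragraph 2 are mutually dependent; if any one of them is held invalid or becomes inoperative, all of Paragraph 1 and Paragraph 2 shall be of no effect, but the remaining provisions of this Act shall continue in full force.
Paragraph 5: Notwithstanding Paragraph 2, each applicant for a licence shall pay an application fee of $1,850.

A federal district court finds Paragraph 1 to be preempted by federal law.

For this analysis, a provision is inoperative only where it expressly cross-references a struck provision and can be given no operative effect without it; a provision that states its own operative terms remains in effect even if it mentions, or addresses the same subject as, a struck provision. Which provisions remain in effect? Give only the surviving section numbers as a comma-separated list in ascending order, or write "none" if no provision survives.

4, 5

Paragraph 1 is struck. Paragraph 2 operates only by reference to Paragraph 1, so it falls with Paragraph 1. Paragraph 3 has no operative effect of its own apart from Paragraph 1 and is therefore inoperative. Paragraph 5 mentions Paragraph 2 but its own obligation stands independently of Paragraph 2, so Paragraph 5 is not affected. Paragraph 4 declares Paragraph 1 and Paragraph 2 mutually dependent; since one of them has fallen, all of them are of no effect. The remainder continues in force under Paragraph 4. The provisions still in force are Paragraph 4 and Paragraph 5.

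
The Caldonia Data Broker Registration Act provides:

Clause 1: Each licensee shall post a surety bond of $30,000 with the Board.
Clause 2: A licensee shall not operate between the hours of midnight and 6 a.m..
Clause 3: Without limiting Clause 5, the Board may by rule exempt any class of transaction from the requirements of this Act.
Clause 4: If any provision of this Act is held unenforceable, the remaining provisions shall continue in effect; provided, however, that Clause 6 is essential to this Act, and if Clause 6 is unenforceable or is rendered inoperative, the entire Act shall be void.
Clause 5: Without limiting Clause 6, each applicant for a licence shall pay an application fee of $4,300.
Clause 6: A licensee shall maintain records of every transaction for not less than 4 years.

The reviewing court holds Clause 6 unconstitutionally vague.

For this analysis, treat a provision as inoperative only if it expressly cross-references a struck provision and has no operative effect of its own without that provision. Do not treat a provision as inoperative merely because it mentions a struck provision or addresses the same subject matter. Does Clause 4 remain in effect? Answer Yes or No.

No

Clause 6 is struck. No other provision's operative terms depend on Clause 6. Clause 4 makes Clause 6 an essential term, and Clause 6 is the provision held invalid; under Clause 4, the entire Act is therefore void. No provision of the Act survives. Clause 4 is among the inoperative provisions, so the answer is no.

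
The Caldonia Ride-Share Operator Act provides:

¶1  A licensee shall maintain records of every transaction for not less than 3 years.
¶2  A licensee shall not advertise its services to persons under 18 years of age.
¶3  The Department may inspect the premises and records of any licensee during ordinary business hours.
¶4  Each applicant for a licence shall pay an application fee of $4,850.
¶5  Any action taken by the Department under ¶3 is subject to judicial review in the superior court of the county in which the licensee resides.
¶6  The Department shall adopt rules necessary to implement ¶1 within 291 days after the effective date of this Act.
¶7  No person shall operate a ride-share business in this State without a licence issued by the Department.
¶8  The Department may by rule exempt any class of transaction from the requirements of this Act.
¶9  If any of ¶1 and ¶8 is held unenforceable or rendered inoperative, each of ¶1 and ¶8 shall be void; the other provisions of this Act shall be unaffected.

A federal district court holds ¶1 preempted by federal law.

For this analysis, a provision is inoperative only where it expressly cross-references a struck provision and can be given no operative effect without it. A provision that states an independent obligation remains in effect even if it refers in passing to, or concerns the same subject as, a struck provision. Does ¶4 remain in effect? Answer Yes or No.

¶1 is struck. ¶6 operates only by reference to ¶1, so it falls with ¶1. ¶9 declares ¶1 and ¶8 mutually dependent; since one of them has fallen, all of them are of no effect. That brings down ¶8 as well. The remainder continues in force under ¶9. ¶2, ¶3, ¶4, ¶5, ¶7, and ¶9 remain in effect. ¶4 is among the surviving provisions, so the answer is yes.

Yes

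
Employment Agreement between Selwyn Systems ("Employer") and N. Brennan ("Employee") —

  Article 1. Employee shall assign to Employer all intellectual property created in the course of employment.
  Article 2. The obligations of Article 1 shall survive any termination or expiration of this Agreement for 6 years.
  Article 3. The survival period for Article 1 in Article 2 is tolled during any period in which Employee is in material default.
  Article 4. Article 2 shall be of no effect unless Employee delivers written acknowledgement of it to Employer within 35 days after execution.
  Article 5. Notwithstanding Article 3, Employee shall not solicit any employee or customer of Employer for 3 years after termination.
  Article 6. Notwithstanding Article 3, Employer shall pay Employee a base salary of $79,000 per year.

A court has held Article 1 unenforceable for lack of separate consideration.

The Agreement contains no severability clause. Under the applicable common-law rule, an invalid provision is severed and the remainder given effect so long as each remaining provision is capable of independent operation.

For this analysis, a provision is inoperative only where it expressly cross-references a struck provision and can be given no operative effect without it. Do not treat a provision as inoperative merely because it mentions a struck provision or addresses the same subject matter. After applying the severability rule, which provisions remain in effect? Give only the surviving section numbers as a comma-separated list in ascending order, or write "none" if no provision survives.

Article 1 is struck. The only function of Article 2 is the survival period for Article 1, so it cannot stand once Article 1 is removed. The whole of Article 3 is the tolling of the survival period for Article 1, defined by reference to Article 2, so Article 3 cannot stand once Article 2 is removed. Article 4 has no operative effect of its own apart from Article 2 and is therefore inoperative. Article 6 mentions Article 3 but its own obligation stands independently of Article 3, so Article 6 is not affected. Although Article 5 refers to Article 3, its operative terms do not depend on Article 3, so it remains in effect. Under the stated default rule, only provisions that cannot operate independently fall away; the rest are enforced. Article 5 and Article 6 remain in effect.

5, 6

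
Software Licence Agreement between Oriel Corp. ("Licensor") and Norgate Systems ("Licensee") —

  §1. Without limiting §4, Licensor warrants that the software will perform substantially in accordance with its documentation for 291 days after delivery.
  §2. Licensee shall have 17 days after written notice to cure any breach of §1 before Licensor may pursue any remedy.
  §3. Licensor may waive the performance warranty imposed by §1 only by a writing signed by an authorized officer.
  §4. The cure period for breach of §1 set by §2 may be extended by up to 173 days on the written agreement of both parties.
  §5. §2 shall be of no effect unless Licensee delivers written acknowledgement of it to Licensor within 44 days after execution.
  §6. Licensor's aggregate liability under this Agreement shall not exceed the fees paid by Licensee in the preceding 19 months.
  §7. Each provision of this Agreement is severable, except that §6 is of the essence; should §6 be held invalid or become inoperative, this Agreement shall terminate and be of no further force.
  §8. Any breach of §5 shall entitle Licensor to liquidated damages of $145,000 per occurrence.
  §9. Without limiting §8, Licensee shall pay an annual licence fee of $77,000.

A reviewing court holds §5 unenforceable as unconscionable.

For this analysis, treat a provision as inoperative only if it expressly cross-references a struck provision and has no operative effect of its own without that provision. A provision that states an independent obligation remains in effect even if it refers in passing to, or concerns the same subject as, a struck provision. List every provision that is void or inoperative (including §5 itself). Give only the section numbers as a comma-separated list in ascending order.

§5 is struck. The whole of §8 is the liquidated-damages amount, defined by reference to §5, so §8 cannot stand once §5 is removed. Although §9 refers to §8, its operative terms do not depend on §8, so it remains in effect. §7 makes §6 an essential term, but §6 is unaffected, so the severability proviso in §7 preserves the remaining provisions. §1, §2, §3, §4, §6, §7, and §9 remain in effect.

5, 8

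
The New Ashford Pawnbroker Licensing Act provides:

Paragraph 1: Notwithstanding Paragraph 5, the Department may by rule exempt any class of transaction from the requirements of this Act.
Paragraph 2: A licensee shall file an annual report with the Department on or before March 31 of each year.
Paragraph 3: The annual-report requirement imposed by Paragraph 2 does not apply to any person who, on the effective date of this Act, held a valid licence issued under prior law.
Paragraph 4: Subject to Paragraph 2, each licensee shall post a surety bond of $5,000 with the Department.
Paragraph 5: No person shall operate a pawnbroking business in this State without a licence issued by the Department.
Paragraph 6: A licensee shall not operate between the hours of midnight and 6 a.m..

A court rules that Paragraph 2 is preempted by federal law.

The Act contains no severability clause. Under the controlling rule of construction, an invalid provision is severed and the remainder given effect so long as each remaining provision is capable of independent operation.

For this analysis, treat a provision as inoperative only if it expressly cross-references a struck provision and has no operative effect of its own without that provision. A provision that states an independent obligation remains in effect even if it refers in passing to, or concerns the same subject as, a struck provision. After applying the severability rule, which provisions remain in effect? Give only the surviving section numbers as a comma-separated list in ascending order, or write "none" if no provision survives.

Paragraph 2 is struck. Paragraph 3 operates only by reference to Paragraph 2, so it falls with Paragraph 2. Paragraph 4 mentions Paragraph 2 but its own obligation stands independently of Paragraph 2, so Paragraph 4 is not affected. Under the stated default rule, only provisions that cannot operate independently fall away; the rest are enforced. Paragraph 1, Paragraph 4, Paragraph 5, and Paragraph 6 remain in effect.

1, 4, 5, 6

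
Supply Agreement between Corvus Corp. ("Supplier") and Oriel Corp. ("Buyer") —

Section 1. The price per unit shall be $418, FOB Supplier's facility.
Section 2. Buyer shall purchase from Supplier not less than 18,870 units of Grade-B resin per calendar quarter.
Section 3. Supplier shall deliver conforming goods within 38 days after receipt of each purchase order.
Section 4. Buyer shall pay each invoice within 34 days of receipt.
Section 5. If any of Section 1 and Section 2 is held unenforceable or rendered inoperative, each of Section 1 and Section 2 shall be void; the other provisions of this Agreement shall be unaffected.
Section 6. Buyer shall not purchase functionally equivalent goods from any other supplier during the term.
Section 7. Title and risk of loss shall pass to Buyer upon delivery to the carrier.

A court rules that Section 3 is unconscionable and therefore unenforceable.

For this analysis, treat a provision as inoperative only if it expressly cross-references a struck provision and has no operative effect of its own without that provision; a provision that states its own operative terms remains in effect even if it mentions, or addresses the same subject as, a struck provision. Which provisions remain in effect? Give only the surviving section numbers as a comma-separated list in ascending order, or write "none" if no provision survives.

1, 2, 4, 5, 6, 7

Section 3 is struck. No other provision's operative terms depend on Section 3. Section 5 ties Section 1 and Section 2 together, but none of those is affected here; the remaining provisions continue in force under Section 5. The provisions still in force are Section 1, Section 2, Section 4, Section 5, Section 6, and Section 7.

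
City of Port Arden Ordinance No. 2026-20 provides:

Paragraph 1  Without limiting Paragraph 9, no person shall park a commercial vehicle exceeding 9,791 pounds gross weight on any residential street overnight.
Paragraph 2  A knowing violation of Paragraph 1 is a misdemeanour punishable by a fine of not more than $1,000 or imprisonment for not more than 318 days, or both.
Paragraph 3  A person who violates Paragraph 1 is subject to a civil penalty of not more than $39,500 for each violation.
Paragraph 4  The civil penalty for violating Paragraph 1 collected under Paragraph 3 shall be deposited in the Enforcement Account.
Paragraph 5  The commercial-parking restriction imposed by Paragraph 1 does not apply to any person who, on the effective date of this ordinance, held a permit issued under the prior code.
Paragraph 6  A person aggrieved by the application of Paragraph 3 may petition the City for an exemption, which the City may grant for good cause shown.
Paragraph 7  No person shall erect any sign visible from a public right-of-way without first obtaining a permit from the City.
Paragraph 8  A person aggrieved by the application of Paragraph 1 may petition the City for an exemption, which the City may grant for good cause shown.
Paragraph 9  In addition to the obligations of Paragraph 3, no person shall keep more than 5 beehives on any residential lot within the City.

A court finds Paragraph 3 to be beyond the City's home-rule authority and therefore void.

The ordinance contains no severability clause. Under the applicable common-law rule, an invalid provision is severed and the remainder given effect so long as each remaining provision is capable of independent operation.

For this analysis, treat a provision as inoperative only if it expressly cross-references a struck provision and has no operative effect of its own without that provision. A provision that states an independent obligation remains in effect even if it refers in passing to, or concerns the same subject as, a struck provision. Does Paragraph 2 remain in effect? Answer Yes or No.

Paragraph 3 is struck. Paragraph 4 has no operative effect of its own apart from Paragraph 3 and is therefore inoperative. Paragraph 6 operates only by reference to Paragraph 3, so it falls with Paragraph 3. Although Paragraph 9 refers to Paragraph 3, its operative terms do not depend on Paragraph 3, so it remains in effect. With no severability clause, the stated default rule severs what cannot stand and enforces each remaining provision that can operate on its own. That leaves Paragraph 1, Paragraph 2, Paragraph 5, Paragraph 7, Paragraph 8, and Paragraph 9 in effect. Paragraph 2 is among the surviving provisions, so the answer is yes.

Yes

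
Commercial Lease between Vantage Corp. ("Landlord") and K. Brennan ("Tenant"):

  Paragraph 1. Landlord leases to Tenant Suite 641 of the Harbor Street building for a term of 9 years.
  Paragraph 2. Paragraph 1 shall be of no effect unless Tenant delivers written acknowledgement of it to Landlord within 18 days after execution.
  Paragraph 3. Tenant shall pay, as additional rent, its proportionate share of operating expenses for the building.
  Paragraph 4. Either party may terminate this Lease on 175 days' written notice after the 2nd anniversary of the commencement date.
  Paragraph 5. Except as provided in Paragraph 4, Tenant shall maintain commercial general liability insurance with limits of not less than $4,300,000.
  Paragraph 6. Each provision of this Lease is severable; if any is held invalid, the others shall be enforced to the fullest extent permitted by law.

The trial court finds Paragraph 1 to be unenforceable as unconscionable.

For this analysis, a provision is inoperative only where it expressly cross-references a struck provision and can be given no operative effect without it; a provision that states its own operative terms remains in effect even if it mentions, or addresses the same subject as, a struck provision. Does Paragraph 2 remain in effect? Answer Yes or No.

Paragraph 1 is struck. The only function of Paragraph 2 is the acknowledgement condition for Paragraph 1, so it cannot stand once Paragraph 1 is removed. Under the severability clause in Paragraph 6, the remaining provisions continue in force. Paragraph 3, Paragraph 4, Paragraph 5, and Paragraph 6 remain in effect. Paragraph 2 is among the inoperative provisions, so the answer is no.

No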